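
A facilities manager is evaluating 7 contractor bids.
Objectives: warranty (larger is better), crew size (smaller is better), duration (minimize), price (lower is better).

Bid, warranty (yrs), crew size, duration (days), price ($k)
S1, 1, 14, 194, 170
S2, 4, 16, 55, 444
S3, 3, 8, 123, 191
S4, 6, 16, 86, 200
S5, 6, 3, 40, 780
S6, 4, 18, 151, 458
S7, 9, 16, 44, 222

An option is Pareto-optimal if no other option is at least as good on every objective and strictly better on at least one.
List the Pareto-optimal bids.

S1, S3, S4, S5, S7

S1: not dominated (best price).
S2: dominated by S7 (warranty 9≥4, crew size 16≤16, duration 44≤55, price 222≤444).
S3: not dominated.
S4: not dominated.
S5: not dominated (best crew size).
S6: dominated by S2 (warranty 4≥4, crew size 16≤18, duration 55≤151, price 444≤458).
S7: not dominated (best warranty).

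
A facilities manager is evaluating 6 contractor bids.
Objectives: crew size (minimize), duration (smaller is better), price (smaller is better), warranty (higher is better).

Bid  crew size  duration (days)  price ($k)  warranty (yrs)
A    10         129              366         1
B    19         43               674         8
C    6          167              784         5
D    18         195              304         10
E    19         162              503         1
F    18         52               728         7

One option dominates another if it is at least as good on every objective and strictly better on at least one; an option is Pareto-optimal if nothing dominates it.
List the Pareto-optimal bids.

A, B, C, D, F

A: not dominated.
B: not dominated (best duration).
C: not dominated (best crew size).
D: not dominated (best price).
E: dominated by A (crew size 10≤19, duration 129≤162, price 366≤503, warranty 1≥1).
F: not dominated.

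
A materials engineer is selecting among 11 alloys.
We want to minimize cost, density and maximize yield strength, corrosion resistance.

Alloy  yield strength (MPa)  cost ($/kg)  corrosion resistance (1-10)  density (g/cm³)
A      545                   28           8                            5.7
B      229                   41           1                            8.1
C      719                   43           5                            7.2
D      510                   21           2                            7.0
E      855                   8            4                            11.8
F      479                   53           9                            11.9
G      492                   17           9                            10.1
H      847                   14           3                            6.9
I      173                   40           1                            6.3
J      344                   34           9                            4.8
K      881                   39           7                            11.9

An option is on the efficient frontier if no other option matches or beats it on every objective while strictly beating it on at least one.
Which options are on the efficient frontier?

A: not dominated.
B: dominated by A (yield strength 545≥229, cost 28≤41, corrosion resistance 8≥1, density 5.7≤8.1).
C: not dominated.
D: dominated by H (yield strength 847≥510, cost 14≤21, corrosion resistance 3≥2, density 6.9≤7.0).
E: not dominated (best cost).
F: dominated by G (yield strength 492≥479, cost 17≤53, corrosion resistance 9≥9, density 10.1≤11.9).
G: not dominated.
H: not dominated.
I: dominated by A (yield strength 545≥173, cost 28≤40, corrosion resistance 8≥1, density 5.7≤6.3).
J: not dominated (best density).
K: not dominated (best yield strength).

A, C, E, G, H, J, K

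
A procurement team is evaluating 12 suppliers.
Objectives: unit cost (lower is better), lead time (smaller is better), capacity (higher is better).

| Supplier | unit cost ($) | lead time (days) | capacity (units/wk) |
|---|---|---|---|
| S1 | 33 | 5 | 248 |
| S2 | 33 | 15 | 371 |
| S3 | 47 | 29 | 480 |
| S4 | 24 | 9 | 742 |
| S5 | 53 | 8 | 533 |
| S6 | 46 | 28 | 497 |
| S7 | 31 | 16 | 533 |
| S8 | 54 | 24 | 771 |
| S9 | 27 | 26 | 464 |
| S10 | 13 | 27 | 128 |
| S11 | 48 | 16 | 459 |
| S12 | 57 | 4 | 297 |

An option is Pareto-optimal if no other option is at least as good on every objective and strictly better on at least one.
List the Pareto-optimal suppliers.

S1, S4, S5, S8, S10, S12

S1: not dominated.
S2: dominated by S4 (unit cost 24≤33, lead time 9≤15, capacity 742≥371).
S3: dominated by S4 (unit cost 24≤47, lead time 9≤29, capacity 742≥480).
S4: not dominated.
S5: not dominated.
S6: dominated by S4 (unit cost 24≤46, lead time 9≤28, capacity 742≥497).
S7: dominated by S4 (unit cost 24≤31, lead time 9≤16, capacity 742≥533).
S8: not dominated (best capacity).
S9: dominated by S4 (unit cost 24≤27, lead time 9≤26, capacity 742≥464).
S10: not dominated (best unit cost).
S11: dominated by S4 (unit cost 24≤48, lead time 9≤16, capacity 742≥459).
S12: not dominated (best lead time).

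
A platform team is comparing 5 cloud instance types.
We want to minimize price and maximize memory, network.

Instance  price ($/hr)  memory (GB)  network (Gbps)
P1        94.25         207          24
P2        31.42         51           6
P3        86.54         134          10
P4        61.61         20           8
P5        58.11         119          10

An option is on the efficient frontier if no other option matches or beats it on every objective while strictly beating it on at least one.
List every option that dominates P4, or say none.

P5: price 58.11≤61.61, memory 119≥20, network 10≥8 — dominates P4.
Others (P1, P2, P3) are each worse than P4 on at least one objective.

P5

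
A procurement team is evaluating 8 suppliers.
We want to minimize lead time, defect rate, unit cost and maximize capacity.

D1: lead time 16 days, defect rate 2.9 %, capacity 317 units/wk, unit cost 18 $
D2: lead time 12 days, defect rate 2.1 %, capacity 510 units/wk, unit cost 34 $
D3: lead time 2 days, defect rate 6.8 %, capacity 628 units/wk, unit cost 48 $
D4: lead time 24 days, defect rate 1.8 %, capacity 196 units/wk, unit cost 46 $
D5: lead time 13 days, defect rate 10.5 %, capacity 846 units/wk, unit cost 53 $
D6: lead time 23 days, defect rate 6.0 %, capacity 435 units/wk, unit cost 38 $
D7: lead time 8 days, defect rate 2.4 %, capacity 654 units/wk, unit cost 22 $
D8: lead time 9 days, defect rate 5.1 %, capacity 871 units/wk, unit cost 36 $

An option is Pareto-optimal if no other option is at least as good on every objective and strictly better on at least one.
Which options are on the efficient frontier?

D1: not dominated (best unit cost).
D2: not dominated.
D3: not dominated (best lead time).
D4: not dominated (best defect rate).
D5: dominated by D8 (lead time 9≤13, defect rate 5.1≤10.5, capacity 871≥846, unit cost 36≤53).
D6: dominated by D2 (lead time 12≤23, defect rate 2.1≤6.0, capacity 510≥435, unit cost 34≤38).
D7: not dominated.
D8: not dominated (best capacity).

D1, D2, D3, D4, D7, D8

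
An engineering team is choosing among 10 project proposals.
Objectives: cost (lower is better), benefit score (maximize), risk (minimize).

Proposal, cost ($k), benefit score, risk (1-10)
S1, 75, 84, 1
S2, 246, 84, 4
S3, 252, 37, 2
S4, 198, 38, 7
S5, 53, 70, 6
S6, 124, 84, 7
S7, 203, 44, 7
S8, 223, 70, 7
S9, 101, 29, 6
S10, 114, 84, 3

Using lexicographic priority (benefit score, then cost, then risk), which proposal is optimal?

First maximize benefit score: best is 84, kept {S1, S2, S6, S10}.
Then minimize cost: best is 75, kept {S1}.

S1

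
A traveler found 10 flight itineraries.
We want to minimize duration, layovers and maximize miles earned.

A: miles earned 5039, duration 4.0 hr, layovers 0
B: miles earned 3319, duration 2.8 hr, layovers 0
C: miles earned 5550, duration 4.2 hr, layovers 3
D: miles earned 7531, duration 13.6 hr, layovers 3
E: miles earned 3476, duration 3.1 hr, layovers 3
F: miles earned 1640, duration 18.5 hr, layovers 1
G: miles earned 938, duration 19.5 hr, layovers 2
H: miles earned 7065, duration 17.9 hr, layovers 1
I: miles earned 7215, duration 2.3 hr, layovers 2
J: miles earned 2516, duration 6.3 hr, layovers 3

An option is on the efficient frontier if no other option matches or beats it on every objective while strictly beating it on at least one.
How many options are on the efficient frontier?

A: not dominated.
B: not dominated.
C: dominated by I (miles earned 7215≥5550, duration 2.3≤4.2, layovers 2≤3).
D: not dominated (best miles earned).
E: dominated by I (miles earned 7215≥3476, duration 2.3≤3.1, layovers 2≤3).
F: dominated by A (miles earned 5039≥1640, duration 4.0≤18.5, layovers 0≤1).
G: dominated by A (miles earned 5039≥938, duration 4.0≤19.5, layovers 0≤2).
H: not dominated.
I: not dominated (best duration).
J: dominated by A (miles earned 5039≥2516, duration 4.0≤6.3, layovers 0≤3).
Pareto-optimal: A, B, D, H, I → 5.

5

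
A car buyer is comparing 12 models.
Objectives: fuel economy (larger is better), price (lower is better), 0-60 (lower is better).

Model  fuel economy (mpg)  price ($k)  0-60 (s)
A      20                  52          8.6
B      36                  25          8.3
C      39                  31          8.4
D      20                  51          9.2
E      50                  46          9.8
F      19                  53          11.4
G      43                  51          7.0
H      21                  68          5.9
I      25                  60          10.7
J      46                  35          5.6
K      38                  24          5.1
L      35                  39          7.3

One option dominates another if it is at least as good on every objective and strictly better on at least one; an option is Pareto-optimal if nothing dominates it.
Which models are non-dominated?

C, E, J, K

A: dominated by B (fuel economy 36≥20, price 25≤52, 0-60 8.3≤8.6).
B: dominated by K (fuel economy 38≥36, price 24≤25, 0-60 5.1≤8.3).
C: not dominated.
D: dominated by B (fuel economy 36≥20, price 25≤51, 0-60 8.3≤9.2).
E: not dominated (best fuel economy).
F: dominated by A (fuel economy 20≥19, price 52≤53, 0-60 8.6≤11.4).
G: dominated by J (fuel economy 46≥43, price 35≤51, 0-60 5.6≤7.0).
H: dominated by J (fuel economy 46≥21, price 35≤68, 0-60 5.6≤5.9).
I: dominated by B (fuel economy 36≥25, price 25≤60, 0-60 8.3≤10.7).
J: not dominated.
K: not dominated (best price).
L: dominated by J (fuel economy 46≥35, price 35≤39, 0-60 5.6≤7.3).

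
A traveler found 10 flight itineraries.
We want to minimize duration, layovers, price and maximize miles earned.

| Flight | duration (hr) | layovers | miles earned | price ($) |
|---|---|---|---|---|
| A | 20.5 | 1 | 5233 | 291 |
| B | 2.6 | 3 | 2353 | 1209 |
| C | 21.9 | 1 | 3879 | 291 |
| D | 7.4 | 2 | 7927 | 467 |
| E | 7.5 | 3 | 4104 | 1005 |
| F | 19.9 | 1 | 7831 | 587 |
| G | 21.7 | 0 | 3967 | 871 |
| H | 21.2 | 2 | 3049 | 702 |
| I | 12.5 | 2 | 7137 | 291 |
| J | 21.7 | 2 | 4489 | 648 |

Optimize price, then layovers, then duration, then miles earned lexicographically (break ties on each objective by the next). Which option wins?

First minimize price: best is 291, kept {A, C, I}.
Then minimize layovers: best is 1, kept {A, C}.
Then minimize duration: best is 20.5, kept {A}.

A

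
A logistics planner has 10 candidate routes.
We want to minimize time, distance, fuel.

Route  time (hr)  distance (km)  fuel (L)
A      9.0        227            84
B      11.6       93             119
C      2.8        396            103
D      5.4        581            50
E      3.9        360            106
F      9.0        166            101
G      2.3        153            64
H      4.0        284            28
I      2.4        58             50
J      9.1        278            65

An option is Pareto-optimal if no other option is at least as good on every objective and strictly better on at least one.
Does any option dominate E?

Yes

G vs E: time 2.3≤3.9, distance 153≤360, fuel 64≤106 — G is at least as good on every objective and strictly better on at least one, so G dominates E.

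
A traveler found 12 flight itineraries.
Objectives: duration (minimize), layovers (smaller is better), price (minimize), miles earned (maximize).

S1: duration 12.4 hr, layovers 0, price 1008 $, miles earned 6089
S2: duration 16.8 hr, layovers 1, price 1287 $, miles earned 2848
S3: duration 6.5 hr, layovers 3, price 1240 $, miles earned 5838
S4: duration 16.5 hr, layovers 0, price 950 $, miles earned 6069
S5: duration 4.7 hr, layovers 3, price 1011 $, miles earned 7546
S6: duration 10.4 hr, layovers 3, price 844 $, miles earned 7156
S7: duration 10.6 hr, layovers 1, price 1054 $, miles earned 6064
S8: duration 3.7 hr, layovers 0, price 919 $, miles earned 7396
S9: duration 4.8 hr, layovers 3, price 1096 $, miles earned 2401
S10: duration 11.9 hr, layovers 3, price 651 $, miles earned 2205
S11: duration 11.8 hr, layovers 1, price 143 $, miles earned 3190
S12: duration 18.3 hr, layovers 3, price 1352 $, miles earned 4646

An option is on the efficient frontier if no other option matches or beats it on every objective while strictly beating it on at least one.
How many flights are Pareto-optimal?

4

S1: dominated by S8 (duration 3.7≤12.4, layovers 0≤0, price 919≤1008, miles earned 7396≥6089).
S2: dominated by S1 (duration 12.4≤16.8, layovers 0≤1, price 1008≤1287, miles earned 6089≥2848).
S3: dominated by S5 (duration 4.7≤6.5, layovers 3≤3, price 1011≤1240, miles earned 7546≥5838).
S4: dominated by S8 (duration 3.7≤16.5, layovers 0≤0, price 919≤950, miles earned 7396≥6069).
S5: not dominated (best miles earned).
S6: not dominated.
S7: dominated by S8 (duration 3.7≤10.6, layovers 0≤1, price 919≤1054, miles earned 7396≥6064).
S8: not dominated (best duration).
S9: dominated by S5 (duration 4.7≤4.8, layovers 3≤3, price 1011≤1096, miles earned 7546≥2401).
S10: dominated by S11 (duration 11.8≤11.9, layovers 1≤3, price 143≤651, miles earned 3190≥2205).
S11: not dominated (best price).
S12: dominated by S1 (duration 12.4≤18.3, layovers 0≤3, price 1008≤1352, miles earned 6089≥4646).
Pareto-optimal: S5, S6, S8, S11 → 4.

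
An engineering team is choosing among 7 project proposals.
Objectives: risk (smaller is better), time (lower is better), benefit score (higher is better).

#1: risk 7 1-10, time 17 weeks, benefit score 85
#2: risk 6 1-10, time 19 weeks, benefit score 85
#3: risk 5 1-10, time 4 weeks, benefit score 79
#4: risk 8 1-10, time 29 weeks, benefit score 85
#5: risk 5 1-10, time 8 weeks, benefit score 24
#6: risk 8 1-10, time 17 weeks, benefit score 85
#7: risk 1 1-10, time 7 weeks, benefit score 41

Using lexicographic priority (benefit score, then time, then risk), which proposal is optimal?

First maximize benefit score: best is 85, kept {#1, #2, #4, #6}.
Then minimize time: best is 17, kept {#1, #6}.
Then minimize risk: best is 7, kept {#1}.

#1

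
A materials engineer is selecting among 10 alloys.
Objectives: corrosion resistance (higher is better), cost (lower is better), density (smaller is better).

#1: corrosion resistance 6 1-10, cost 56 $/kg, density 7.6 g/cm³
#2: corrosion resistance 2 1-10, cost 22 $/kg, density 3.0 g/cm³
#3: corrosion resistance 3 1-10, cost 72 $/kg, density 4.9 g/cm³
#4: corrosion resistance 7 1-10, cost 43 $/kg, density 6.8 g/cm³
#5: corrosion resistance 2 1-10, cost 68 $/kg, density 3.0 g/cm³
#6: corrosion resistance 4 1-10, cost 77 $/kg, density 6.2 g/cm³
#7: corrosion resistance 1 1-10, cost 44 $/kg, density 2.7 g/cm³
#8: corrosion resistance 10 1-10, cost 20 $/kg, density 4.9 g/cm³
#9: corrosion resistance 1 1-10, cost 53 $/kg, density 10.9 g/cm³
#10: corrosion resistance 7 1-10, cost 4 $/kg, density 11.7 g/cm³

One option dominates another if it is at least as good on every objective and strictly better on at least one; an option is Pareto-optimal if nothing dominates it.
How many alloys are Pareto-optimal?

#1: dominated by #4 (corrosion resistance 7≥6, cost 43≤56, density 6.8≤7.6).
#2: not dominated.
#3: dominated by #8 (corrosion resistance 10≥3, cost 20≤72, density 4.9≤4.9).
#4: dominated by #8 (corrosion resistance 10≥7, cost 20≤43, density 4.9≤6.8).
#5: dominated by #2 (corrosion resistance 2≥2, cost 22≤68, density 3.0≤3.0).
#6: dominated by #8 (corrosion resistance 10≥4, cost 20≤77, density 4.9≤6.2).
#7: not dominated (best density).
#8: not dominated (best corrosion resistance).
#9: dominated by #2 (corrosion resistance 2≥1, cost 22≤53, density 3.0≤10.9).
#10: not dominated (best cost).
Pareto-optimal: #2, #7, #8, #10 → 4.

4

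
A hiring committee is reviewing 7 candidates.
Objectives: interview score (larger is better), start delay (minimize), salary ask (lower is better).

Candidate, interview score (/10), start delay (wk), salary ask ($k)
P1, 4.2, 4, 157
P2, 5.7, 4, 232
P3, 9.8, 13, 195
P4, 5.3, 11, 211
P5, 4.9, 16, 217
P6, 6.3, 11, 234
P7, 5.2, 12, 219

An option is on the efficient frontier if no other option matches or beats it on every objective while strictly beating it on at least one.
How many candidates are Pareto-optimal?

5

P1: not dominated (best salary ask).
P2: not dominated.
P3: not dominated (best interview score).
P4: not dominated.
P5: dominated by P3 (interview score 9.8≥4.9, start delay 13≤16, salary ask 195≤217).
P6: not dominated.
P7: dominated by P4 (interview score 5.3≥5.2, start delay 11≤12, salary ask 211≤219).
Pareto-optimal: P1, P2, P3, P4, P6 → 5.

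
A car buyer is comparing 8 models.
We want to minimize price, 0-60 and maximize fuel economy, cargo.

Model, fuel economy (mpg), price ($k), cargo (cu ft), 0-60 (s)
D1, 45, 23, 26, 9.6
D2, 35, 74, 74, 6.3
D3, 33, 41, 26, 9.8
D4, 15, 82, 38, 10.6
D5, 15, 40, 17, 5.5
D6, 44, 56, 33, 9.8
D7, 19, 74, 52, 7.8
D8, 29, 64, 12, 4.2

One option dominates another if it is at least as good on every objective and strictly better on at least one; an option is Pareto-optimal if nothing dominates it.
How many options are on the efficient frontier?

5

D1: not dominated (best fuel economy).
D2: not dominated (best cargo).
D3: dominated by D1 (fuel economy 45≥33, price 23≤41, cargo 26≥26, 0-60 9.6≤9.8).
D4: dominated by D2 (fuel economy 35≥15, price 74≤82, cargo 74≥38, 0-60 6.3≤10.6).
D5: not dominated.
D6: not dominated.
D7: dominated by D2 (fuel economy 35≥19, price 74≤74, cargo 74≥52, 0-60 6.3≤7.8).
D8: not dominated (best 0-60).
Pareto-optimal: D1, D2, D5, D6, D8 → 5.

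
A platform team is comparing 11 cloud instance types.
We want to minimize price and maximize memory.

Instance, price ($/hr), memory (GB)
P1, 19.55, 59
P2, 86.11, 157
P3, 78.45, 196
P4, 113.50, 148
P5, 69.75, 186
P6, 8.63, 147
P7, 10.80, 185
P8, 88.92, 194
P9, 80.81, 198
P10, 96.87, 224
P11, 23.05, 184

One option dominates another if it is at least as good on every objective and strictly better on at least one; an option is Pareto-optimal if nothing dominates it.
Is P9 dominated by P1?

No

P1 vs P9: P1 is worse on memory (59 vs 198), so it does not dominate P9.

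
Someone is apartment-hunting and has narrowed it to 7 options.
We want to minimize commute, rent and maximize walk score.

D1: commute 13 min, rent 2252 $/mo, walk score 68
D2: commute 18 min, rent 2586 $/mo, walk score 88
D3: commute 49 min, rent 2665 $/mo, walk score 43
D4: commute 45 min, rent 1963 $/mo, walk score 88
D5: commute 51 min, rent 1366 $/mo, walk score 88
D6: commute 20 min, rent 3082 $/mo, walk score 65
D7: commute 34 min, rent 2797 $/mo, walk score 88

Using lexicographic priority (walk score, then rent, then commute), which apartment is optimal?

D5

First maximize walk score: best is 88, kept {D2, D4, D5, D7}.
Then minimize rent: best is 1366, kept {D5}.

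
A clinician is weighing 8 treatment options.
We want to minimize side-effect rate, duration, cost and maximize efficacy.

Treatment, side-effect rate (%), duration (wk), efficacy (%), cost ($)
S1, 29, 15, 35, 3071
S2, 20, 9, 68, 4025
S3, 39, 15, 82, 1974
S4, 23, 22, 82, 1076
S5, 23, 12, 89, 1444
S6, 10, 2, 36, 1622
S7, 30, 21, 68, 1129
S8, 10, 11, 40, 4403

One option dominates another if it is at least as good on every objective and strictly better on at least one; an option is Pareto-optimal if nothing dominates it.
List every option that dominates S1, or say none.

S5: side-effect rate 23≤29, duration 12≤15, efficacy 89≥35, cost 1444≤3071 — dominates S1.
S6: side-effect rate 10≤29, duration 2≤15, efficacy 36≥35, cost 1622≤3071 — dominates S1.
Others (S2, S3, S4, S7, S8) are each worse than S1 on at least one objective.

S5, S6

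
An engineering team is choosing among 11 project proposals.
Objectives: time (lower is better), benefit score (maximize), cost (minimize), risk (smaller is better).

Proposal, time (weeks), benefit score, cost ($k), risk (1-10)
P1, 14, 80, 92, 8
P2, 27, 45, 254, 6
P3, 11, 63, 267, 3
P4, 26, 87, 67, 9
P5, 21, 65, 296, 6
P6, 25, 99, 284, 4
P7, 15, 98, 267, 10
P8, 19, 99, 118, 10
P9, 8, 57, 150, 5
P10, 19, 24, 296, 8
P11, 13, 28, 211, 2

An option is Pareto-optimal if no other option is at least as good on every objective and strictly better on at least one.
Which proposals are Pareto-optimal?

P1: not dominated.
P2: dominated by P9 (time 8≤27, benefit score 57≥45, cost 150≤254, risk 5≤6).
P3: not dominated.
P4: not dominated (best cost).
P5: not dominated.
P6: not dominated.
P7: not dominated.
P8: not dominated.
P9: not dominated (best time).
P10: dominated by P1 (time 14≤19, benefit score 80≥24, cost 92≤296, risk 8≤8).
P11: not dominated (best risk).

P1, P3, P4, P5, P6, P7, P8, P9, P11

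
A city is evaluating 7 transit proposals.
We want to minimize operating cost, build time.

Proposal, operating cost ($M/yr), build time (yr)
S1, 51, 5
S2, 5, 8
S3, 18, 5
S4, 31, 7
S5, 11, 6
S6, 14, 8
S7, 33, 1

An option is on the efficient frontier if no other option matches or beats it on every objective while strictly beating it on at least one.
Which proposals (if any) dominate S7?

none

S1: worse on operating cost (51 vs 33).
S2: worse on build time (8 vs 1).
S3: worse on build time (5 vs 1).
S4: worse on build time (7 vs 1).
S5: worse on build time (6 vs 1).
S6: worse on build time (8 vs 1).
No option dominates S7.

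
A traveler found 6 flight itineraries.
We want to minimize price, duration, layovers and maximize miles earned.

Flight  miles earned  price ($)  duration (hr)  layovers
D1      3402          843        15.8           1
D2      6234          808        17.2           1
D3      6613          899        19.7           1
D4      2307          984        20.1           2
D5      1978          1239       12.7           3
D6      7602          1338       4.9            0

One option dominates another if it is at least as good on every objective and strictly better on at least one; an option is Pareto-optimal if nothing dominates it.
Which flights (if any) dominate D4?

D1, D2, D3

D1: miles earned 3402≥2307, price 843≤984, duration 15.8≤20.1, layovers 1≤2 — dominates D4.
D2: miles earned 6234≥2307, price 808≤984, duration 17.2≤20.1, layovers 1≤2 — dominates D4.
D3: miles earned 6613≥2307, price 899≤984, duration 19.7≤20.1, layovers 1≤2 — dominates D4.
Others (D5, D6) are each worse than D4 on at least one objective.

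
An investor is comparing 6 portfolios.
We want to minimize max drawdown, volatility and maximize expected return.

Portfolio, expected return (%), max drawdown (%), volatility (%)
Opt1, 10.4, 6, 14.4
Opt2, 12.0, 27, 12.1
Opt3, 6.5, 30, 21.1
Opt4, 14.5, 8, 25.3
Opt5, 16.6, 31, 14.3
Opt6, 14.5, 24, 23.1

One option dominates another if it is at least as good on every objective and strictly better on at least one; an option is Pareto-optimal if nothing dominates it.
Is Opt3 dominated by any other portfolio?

Opt1 vs Opt3: expected return 10.4≥6.5, max drawdown 6≤30, volatility 14.4≤21.1 — Opt1 is at least as good on every objective and strictly better on at least one, so Opt1 dominates Opt3.

Yes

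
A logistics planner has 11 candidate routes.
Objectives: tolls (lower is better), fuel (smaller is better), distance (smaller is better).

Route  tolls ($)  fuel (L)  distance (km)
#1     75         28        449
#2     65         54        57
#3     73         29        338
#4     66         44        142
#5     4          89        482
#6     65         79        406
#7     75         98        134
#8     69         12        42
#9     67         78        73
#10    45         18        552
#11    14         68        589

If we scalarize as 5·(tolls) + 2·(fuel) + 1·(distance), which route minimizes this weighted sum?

#8

#1: 5·75 + 2·28 + 1·449 = 880
#2: 5·65 + 2·54 + 1·57 = 490
#3: 5·73 + 2·29 + 1·338 = 761
#4: 5·66 + 2·44 + 1·142 = 560
#5: 5·4 + 2·89 + 1·482 = 680
#6: 5·65 + 2·79 + 1·406 = 889
#7: 5·75 + 2·98 + 1·134 = 705
#8: 5·69 + 2·12 + 1·42 = 411
#9: 5·67 + 2·78 + 1·73 = 564
#10: 5·45 + 2·18 + 1·552 = 813
#11: 5·14 + 2·68 + 1·589 = 795
Lowest: #8 at 411.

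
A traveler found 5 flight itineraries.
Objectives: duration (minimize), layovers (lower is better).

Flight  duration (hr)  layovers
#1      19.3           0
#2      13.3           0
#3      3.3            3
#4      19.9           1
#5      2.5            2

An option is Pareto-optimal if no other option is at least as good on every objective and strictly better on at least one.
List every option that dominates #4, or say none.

#1: duration 19.3≤19.9, layovers 0≤1 — dominates #4.
#2: duration 13.3≤19.9, layovers 0≤1 — dominates #4.
Others (#3, #5) are each worse than #4 on at least one objective.

#1, #2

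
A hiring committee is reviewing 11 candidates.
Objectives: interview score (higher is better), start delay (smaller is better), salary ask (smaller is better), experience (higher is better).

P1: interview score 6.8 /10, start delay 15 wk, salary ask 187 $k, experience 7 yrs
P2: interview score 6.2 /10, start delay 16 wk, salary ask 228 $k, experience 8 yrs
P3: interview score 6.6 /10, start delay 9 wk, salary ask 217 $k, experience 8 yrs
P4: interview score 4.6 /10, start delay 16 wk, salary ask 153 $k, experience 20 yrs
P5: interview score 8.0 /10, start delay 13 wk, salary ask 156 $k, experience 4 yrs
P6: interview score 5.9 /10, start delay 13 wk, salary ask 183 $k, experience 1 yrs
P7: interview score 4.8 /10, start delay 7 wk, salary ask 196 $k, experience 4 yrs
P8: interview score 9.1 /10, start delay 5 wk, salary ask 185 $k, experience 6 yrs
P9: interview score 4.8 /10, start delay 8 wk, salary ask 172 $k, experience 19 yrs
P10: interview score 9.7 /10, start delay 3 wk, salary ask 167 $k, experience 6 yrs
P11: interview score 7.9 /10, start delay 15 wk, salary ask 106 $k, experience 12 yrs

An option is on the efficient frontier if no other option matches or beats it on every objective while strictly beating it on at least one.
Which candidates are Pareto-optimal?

P3, P4, P5, P9, P10, P11

P1: dominated by P11 (interview score 7.9≥6.8, start delay 15≤15, salary ask 106≤187, experience 12≥7).
P2: dominated by P3 (interview score 6.6≥6.2, start delay 9≤16, salary ask 217≤228, experience 8≥8).
P3: not dominated.
P4: not dominated (best experience).
P5: not dominated.
P6: dominated by P5 (interview score 8.0≥5.9, start delay 13≤13, salary ask 156≤183, experience 4≥1).
P7: dominated by P8 (interview score 9.1≥4.8, start delay 5≤7, salary ask 185≤196, experience 6≥4).
P8: dominated by P10 (interview score 9.7≥9.1, start delay 3≤5, salary ask 167≤185, experience 6≥6).
P9: not dominated.
P10: not dominated (best interview score).
P11: not dominated (best salary ask).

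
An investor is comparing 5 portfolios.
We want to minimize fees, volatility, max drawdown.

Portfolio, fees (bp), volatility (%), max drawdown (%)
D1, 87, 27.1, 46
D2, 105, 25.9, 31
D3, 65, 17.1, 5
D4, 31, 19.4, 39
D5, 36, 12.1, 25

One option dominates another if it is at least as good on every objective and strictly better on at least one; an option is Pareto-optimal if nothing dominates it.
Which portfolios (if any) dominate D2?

D3: fees 65≤105, volatility 17.1≤25.9, max drawdown 5≤31 — dominates D2.
D5: fees 36≤105, volatility 12.1≤25.9, max drawdown 25≤31 — dominates D2.
Others (D1, D4) are each worse than D2 on at least one objective.

D3, D5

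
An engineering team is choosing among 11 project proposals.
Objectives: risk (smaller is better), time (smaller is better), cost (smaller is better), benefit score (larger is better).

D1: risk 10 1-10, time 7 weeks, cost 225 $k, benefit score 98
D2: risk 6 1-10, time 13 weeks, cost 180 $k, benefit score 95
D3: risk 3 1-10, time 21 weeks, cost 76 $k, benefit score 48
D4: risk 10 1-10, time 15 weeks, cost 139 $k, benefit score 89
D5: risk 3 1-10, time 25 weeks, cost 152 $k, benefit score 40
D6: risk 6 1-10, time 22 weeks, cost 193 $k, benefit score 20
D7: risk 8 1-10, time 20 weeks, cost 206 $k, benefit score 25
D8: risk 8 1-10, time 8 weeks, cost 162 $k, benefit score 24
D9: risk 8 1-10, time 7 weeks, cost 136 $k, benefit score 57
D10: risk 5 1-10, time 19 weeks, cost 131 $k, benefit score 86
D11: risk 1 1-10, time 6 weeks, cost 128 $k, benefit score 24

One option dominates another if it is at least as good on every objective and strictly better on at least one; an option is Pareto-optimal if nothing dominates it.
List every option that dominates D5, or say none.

D3: risk 3≤3, time 21≤25, cost 76≤152, benefit score 48≥40 — dominates D5.
Others (D1, D2, D4, D6, D7, D8, D9, D10, D11) are each worse than D5 on at least one objective.

D3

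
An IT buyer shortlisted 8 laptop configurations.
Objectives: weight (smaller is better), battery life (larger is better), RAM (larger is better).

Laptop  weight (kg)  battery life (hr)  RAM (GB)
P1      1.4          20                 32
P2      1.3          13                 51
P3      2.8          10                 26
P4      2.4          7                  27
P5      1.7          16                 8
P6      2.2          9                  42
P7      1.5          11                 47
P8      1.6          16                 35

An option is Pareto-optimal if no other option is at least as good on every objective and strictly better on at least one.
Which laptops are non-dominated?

P1: not dominated (best battery life).
P2: not dominated (best weight).
P3: dominated by P1 (weight 1.4≤2.8, battery life 20≥10, RAM 32≥26).
P4: dominated by P1 (weight 1.4≤2.4, battery life 20≥7, RAM 32≥27).
P5: dominated by P1 (weight 1.4≤1.7, battery life 20≥16, RAM 32≥8).
P6: dominated by P2 (weight 1.3≤2.2, battery life 13≥9, RAM 51≥42).
P7: dominated by P2 (weight 1.3≤1.5, battery life 13≥11, RAM 51≥47).
P8: not dominated.

P1, P2, P8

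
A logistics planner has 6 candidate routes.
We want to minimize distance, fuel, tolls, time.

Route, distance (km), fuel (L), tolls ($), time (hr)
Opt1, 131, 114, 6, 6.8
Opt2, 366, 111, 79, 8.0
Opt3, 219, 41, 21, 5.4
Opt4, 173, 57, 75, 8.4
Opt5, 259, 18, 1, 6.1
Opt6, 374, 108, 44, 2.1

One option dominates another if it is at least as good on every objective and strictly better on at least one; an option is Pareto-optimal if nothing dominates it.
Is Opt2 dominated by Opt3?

Yes

Opt3 vs Opt2: distance 219≤366, fuel 41≤111, tolls 21≤79, time 5.4≤8.0 — Opt3 is at least as good on every objective with at least one strict improvement.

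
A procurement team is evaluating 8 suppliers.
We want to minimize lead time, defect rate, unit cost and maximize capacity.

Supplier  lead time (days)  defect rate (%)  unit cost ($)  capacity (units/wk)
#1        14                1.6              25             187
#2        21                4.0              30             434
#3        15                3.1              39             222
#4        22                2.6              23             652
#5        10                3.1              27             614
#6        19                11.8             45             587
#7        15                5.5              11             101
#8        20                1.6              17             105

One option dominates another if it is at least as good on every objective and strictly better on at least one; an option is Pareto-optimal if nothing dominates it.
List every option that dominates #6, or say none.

#5

#5: lead time 10≤19, defect rate 3.1≤11.8, unit cost 27≤45, capacity 614≥587 — dominates #6.
Others (#1, #2, #3, #4, #7, #8) are each worse than #6 on at least one objective.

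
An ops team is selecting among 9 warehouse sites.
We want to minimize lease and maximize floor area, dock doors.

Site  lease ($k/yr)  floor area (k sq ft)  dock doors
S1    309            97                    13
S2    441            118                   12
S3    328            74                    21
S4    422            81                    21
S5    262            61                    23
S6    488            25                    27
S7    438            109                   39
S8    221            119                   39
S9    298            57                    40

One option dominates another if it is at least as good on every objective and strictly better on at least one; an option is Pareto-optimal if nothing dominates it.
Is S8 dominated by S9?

S9 vs S8: S9 is worse on lease (298 vs 221), so it does not dominate S8.

No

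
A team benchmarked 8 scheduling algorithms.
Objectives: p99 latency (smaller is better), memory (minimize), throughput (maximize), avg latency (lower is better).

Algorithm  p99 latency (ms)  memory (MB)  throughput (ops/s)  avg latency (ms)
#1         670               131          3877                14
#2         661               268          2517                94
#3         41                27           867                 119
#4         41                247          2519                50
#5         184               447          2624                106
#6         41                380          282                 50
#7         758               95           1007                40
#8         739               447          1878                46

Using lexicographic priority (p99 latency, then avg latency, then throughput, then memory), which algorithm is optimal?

First minimize p99 latency: best is 41, kept {#3, #4, #6}.
Then minimize avg latency: best is 50, kept {#4, #6}.
Then maximize throughput: best is 2519, kept {#4}.

#4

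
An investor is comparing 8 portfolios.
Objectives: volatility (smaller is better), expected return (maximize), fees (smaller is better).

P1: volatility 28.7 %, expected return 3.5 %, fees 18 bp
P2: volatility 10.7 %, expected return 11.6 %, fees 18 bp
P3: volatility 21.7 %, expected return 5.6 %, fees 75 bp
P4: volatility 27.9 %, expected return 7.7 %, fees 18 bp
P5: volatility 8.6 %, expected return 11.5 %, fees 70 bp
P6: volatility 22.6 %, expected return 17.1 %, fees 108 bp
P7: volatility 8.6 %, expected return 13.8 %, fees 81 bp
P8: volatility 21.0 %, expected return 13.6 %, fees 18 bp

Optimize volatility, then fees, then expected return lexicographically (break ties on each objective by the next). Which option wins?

First minimize volatility: best is 8.6, kept {P5, P7}.
Then minimize fees: best is 70, kept {P5}.

P5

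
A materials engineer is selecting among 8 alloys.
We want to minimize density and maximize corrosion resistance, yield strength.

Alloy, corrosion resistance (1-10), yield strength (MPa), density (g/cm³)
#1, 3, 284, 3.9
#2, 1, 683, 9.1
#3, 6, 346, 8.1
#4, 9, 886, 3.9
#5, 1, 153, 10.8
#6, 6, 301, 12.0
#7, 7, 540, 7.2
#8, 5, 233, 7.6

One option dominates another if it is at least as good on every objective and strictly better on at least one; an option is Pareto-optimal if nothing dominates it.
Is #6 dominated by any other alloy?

Yes

#3 vs #6: corrosion resistance 6≥6, yield strength 346≥301, density 8.1≤12.0 — #3 is at least as good on every objective and strictly better on at least one, so #3 dominates #6.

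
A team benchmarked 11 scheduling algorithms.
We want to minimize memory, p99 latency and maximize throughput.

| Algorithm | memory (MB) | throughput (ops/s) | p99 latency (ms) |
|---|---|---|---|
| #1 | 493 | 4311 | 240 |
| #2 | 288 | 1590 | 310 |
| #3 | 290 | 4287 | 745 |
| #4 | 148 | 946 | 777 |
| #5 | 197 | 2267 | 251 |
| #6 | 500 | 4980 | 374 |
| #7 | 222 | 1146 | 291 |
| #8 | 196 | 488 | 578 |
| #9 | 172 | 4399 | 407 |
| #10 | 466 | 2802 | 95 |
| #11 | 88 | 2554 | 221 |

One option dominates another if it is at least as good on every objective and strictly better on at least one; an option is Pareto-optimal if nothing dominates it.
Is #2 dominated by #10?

#10 vs #2: #10 is worse on memory (466 vs 288), so it does not dominate #2.

No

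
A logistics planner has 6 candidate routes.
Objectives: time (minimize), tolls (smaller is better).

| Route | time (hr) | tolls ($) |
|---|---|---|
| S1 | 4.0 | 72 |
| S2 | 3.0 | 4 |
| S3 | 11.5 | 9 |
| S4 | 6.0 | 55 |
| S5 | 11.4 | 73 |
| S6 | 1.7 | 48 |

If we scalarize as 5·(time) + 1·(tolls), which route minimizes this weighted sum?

S2

S1: 5·4.0 + 1·72 = 92.0
S2: 5·3.0 + 1·4 = 19.0
S3: 5·11.5 + 1·9 = 66.5
S4: 5·6.0 + 1·55 = 85.0
S5: 5·11.4 + 1·73 = 130.0
S6: 5·1.7 + 1·48 = 56.5
Lowest: S2 at 19.0.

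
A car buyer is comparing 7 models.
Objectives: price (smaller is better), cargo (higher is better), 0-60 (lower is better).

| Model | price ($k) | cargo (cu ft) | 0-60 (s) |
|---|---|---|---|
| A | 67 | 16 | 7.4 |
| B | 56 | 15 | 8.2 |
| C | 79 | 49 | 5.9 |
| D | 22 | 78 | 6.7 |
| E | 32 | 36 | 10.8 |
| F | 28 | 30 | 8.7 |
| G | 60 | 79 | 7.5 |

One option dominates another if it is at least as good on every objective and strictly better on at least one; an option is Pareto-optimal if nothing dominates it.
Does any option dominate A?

D vs A: price 22≤67, cargo 78≥16, 0-60 6.7≤7.4 — D is at least as good on every objective and strictly better on at least one, so D dominates A.

Yes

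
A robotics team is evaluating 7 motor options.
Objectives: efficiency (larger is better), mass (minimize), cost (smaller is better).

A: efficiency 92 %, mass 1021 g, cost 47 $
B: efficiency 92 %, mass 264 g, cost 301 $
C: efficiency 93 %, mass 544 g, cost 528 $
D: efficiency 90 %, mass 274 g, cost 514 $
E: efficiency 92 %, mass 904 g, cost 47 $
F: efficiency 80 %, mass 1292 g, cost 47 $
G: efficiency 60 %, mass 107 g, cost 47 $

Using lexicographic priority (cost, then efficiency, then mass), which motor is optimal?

E

First minimize cost: best is 47, kept {A, E, F, G}.
Then maximize efficiency: best is 92, kept {A, E}.
Then minimize mass: best is 904, kept {E}.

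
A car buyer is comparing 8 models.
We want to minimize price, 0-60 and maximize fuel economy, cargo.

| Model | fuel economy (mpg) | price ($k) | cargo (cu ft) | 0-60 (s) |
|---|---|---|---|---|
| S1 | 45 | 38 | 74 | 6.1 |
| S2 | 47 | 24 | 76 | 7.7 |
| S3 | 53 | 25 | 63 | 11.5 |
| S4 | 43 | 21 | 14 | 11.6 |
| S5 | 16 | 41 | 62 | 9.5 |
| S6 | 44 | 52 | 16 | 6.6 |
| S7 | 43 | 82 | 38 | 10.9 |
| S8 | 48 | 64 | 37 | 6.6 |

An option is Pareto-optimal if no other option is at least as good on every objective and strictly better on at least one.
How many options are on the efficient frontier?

5

S1: not dominated (best 0-60).
S2: not dominated (best cargo).
S3: not dominated (best fuel economy).
S4: not dominated (best price).
S5: dominated by S1 (fuel economy 45≥16, price 38≤41, cargo 74≥62, 0-60 6.1≤9.5).
S6: dominated by S1 (fuel economy 45≥44, price 38≤52, cargo 74≥16, 0-60 6.1≤6.6).
S7: dominated by S1 (fuel economy 45≥43, price 38≤82, cargo 74≥38, 0-60 6.1≤10.9).
S8: not dominated.
Pareto-optimal: S1, S2, S3, S4, S8 → 5.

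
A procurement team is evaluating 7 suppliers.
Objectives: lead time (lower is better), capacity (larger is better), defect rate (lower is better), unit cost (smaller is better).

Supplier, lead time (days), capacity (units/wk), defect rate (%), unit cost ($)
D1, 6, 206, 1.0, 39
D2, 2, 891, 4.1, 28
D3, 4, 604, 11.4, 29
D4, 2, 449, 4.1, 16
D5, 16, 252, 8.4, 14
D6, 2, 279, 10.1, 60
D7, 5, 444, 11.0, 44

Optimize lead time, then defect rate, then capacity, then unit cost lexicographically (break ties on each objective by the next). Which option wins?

First minimize lead time: best is 2, kept {D2, D4, D6}.
Then minimize defect rate: best is 4.1, kept {D2, D4}.
Then maximize capacity: best is 891, kept {D2}.

D2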